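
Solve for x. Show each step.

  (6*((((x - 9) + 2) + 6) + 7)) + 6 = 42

Step 1. [(6*((((x - 9) + 2) + 6) + 7)) + 6 = 42] the outer +6 inverts by subtracting 6. So sub: 6*((((x - 9) + 2) + 6) + 7) = 36.
Step 2. [6*((((x - 9) + 2) + 6) + 7) = 36] LHS = 6·(…); ÷6 both sides. So div: (((x - 9) + 2) + 6) + 7 = 6.
Step 3. [(((x - 9) + 2) + 6) + 7 = 6] 7 comes off first (subtract 7). So sub: ((x - 9) + 2) + 6 = -1.
Step 4. [((x - 9) + 2) + 6 = -1] peel the +6: subtract 6 from each side, so sub: (x - 9) + 2 = -7.
Step 5. [(x - 9) + 2 = -7] the outer +2 inverts by subtracting 2. So sub: x - 9 = -9.
Step 6. [x - 9 = -9] the outer -9 inverts by adding 9 ⇒ sub: x = 0.

Answer: x ∈ {0}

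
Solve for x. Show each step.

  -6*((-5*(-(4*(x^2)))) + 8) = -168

Step 1. [-6*((-5*(-(4*(x^2)))) + 8) = -168] leading coefficient -6: divide by -6, so div: (-5*(-(4*(x^2)))) + 8 = 28.
Step 2. [(-5*(-(4*(x^2)))) + 8 = 28] +8 is outermost — subtract 8 both sides, so sub: -5*(-(4*(x^2))) = 20.
Step 3. [-5*(-(4*(x^2))) = 20] divide by the outer -5, so div: -(4*(x^2)) = -4.
Step 4. [-(4*(x^2)) = -4] LHS negated; negate both sides ⇒ neg: 4*(x^2) = 4.
Step 5. [4*(x^2) = 4] 4 out front; divide by 4 ⇒ div: x^2 = 1.
Step 6. [x^2 = 1] √ both sides: 1 ≥ 0 gives two branches. So sqrt: x = 1 or -1.

Answer: x ∈ {-1, 1}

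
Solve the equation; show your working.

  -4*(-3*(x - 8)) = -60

Step 1. [-4*(-3*(x - 8)) = -60] divide by the outer -4, so div: -3*(x - 8) = 15.
Step 2. [-3*(x - 8) = 15] leading coefficient -3: divide by -3 ⇒ div: x - 8 = -5.
Step 3. [x - 8 = -5] 8 comes off first (add 8). So sub: x = 3.

Answer: x ∈ {3}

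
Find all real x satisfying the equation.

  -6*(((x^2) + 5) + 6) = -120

Step 1. [-6*(((x^2) + 5) + 6) = -120] LHS = -6·(…); ÷-6 both sides. So div: ((x^2) + 5) + 6 = 20.
Step 2. [((x^2) + 5) + 6 = 20] +6 is outermost — subtract 6 both sides, so sub: (x^2) + 5 = 14.
Step 3. [(x^2) + 5 = 14] 5 comes off first (subtract 5) ⇒ sub: x^2 = 9.
Step 4. [x^2 = 9] LHS squared, RHS 9 ≥ 0: apply √ (±). So sqrt: x = 3 or -3.

Answer: x ∈ {-3, 3}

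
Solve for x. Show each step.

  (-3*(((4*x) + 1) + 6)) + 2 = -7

Step 1. [(-3*(((4*x) + 1) + 6)) + 2 = -7] +2 is outermost — subtract 2 both sides. So sub: -3*(((4*x) + 1) + 6) = -9.
Step 2. [-3*(((4*x) + 1) + 6) = -9] -3·(inner) — divide through by -3. So div: ((4*x) + 1) + 6 = 3.
Step 3. [((4*x) + 1) + 6 = 3] subtract 6: x sits inside (… + 6), so sub: (4*x) + 1 = -3.
Step 4. [(4*x) + 1 = -3] peel the +1: subtract 1 from each side. So sub: 4*x = -4.
Step 5. [4*x = -4] LHS = 4·(…); ÷4 both sides, so div: x = -1.

Answer: x ∈ {-1}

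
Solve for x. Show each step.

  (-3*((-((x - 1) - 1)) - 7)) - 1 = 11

Step 1. [(-3*((-((x - 1) - 1)) - 7)) - 1 = 11] add 1: x sits inside (… - 1). So sub: -3*((-((x - 1) - 1)) - 7) = 12.
Step 2. [-3*((-((x - 1) - 1)) - 7) = 12] divide by the outer -3 ⇒ div: (-((x - 1) - 1)) - 7 = -4.
Step 3. [(-((x - 1) - 1)) - 7 = -4] -7 is outermost — add 7 both sides, so sub: -((x - 1) - 1) = 3.
Step 4. [-((x - 1) - 1) = 3] leading − — multiply by −1 ⇒ neg: (x - 1) - 1 = -3.
Step 5. [(x - 1) - 1 = -3] peel the -1: add 1 from each side ⇒ sub: x - 1 = -2.
Step 6. [x - 1 = -2] peel the -1: add 1 from each side, so sub: x = -1.

Answer: x ∈ {-1}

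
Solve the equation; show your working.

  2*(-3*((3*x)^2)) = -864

Step 1. [2*(-3*((3*x)^2)) = -864] 2 out front; divide by 2. So div: -3*((3*x)^2) = -432.
Step 2. [-3*((3*x)^2) = -432] divide by the outer -3 ⇒ div: (3*x)^2 = 144.
Step 3. [(3*x)^2 = 144] 144 ≥ 0, LHS is (·)² — take ±√ ⇒ sqrt: 3*x = 12 or -12.
Step 4. [3*x = 12 or -12] leading coefficient 3: divide by 3, so div: x = 4 or -4.

Answer: x ∈ {-4, 4}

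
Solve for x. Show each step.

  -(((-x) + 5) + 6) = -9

Step 1. [-(((-x) + 5) + 6) = -9] leading − — multiply by −1. So neg: ((-x) + 5) + 6 = 9.
Step 2. [((-x) + 5) + 6 = 9] subtract 6: x sits inside (… + 6) ⇒ sub: (-x) + 5 = 3.
Step 3. [(-x) + 5 = 3] subtract 5: x sits inside (… + 5). So sub: -x = -2.
Step 4. [-x = -2] flip signs both sides ⇒ neg: x = 2.

Answer: x ∈ {2}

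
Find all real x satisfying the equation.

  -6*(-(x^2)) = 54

Step 1. [-6*(-(x^2)) = 54] LHS = -6·(…); ÷-6 both sides. So div: -(x^2) = -9.
Step 2. [-(x^2) = -9] flip signs both sides, so neg: x^2 = 9.
Step 3. [x^2 = 9] LHS squared, RHS 9 ≥ 0: apply √ (±). So sqrt: x = 3 or -3.

Answer: x ∈ {-3, 3}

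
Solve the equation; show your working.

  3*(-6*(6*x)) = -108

Step 1. [3*(-6*(6*x)) = -108] 3·(inner) — divide through by 3, so div: -6*(6*x) = -36.
Step 2. [-6*(6*x) = -36] -6·(inner) — divide through by -6. So div: 6*x = 6.
Step 3. [6*x = 6] leading coefficient 6: divide by 6, so div: x = 1.

Answer: x ∈ {1}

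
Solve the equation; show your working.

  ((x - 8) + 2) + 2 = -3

Step 1. [((x - 8) + 2) + 2 = -3] peel the +2: subtract 2 from each side, so sub: (x - 8) + 2 = -5.
Step 2. [(x - 8) + 2 = -5] peel the +2: subtract 2 from each side ⇒ sub: x - 8 = -7.
Step 3. [x - 8 = -7] peel the -8: add 8 from each side. So sub: x = 1.

Answer: x ∈ {1}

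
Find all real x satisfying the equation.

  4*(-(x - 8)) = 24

Step 1. [4*(-(x - 8)) = 24] LHS = 4·(…); ÷4 both sides, so div: -(x - 8) = 6.
Step 2. [-(x - 8) = 6] leading − — multiply by −1, so neg: x - 8 = -6.
Step 3. [x - 8 = -6] peel the -8: add 8 from each side, so sub: x = 2.

Answer: x ∈ {2}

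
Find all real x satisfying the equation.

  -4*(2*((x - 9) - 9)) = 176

Step 1. [-4*(2*((x - 9) - 9)) = 176] leading coefficient -4: divide by -4, so div: 2*((x - 9) - 9) = -44.
Step 2. [2*((x - 9) - 9) = -44] LHS = 2·(…); ÷2 both sides ⇒ div: (x - 9) - 9 = -22.
Step 3. [(x - 9) - 9 = -22] -9 is outermost — add 9 both sides. So sub: x - 9 = -13.
Step 4. [x - 9 = -13] 9 comes off first (add 9) ⇒ sub: x = -4.

Answer: x ∈ {-4}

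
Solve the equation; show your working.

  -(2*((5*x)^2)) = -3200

Step 1. [-(2*((5*x)^2)) = -3200] LHS negated; negate both sides, so neg: 2*((5*x)^2) = 3200.
Step 2. [2*((5*x)^2) = 3200] leading coefficient 2: divide by 2 ⇒ div: (5*x)^2 = 1600.
Step 3. [(5*x)^2 = 1600] 1600 ≥ 0, LHS is (·)² — take ±√ ⇒ sqrt: 5*x = 40 or -40.
Step 4. [5*x = 40 or -40] 5 out front; divide by 5, so div: x = 8 or -8.

Answer: x ∈ {-8, 8}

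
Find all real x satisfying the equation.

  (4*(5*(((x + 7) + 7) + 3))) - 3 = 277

Step 1. [(4*(5*(((x + 7) + 7) + 3))) - 3 = 277] 3 comes off first (add 3). So sub: 4*(5*(((x + 7) + 7) + 3)) = 280.
Step 2. [4*(5*(((x + 7) + 7) + 3)) = 280] divide by the outer 4, so div: 5*(((x + 7) + 7) + 3) = 70.
Step 3. [5*(((x + 7) + 7) + 3) = 70] divide by the outer 5. So div: ((x + 7) + 7) + 3 = 14.
Step 4. [((x + 7) + 7) + 3 = 14] 3 comes off first (subtract 3), so sub: (x + 7) + 7 = 11.
Step 5. [(x + 7) + 7 = 11] subtract 7: x sits inside (… + 7) ⇒ sub: x + 7 = 4.
Step 6. [x + 7 = 4] peel the +7: subtract 7 from each side ⇒ sub: x = -3.

Answer: x ∈ {-3}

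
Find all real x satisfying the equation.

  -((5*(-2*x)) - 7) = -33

Step 1. [-((5*(-2*x)) - 7) = -33] leading − — multiply by −1, so neg: (5*(-2*x)) - 7 = 33.
Step 2. [(5*(-2*x)) - 7 = 33] the outer -7 inverts by adding 7. So sub: 5*(-2*x) = 40.
Step 3. [5*(-2*x) = 40] leading coefficient 5: divide by 5. So div: -2*x = 8.
Step 4. [-2*x = 8] -2 out front; divide by -2. So div: x = -4.

Answer: x ∈ {-4}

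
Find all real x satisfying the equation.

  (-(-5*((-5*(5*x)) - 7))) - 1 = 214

Step 1. [(-(-5*((-5*(5*x)) - 7))) - 1 = 214] peel the -1: add 1 from each side. So sub: -(-5*((-5*(5*x)) - 7)) = 215.
Step 2. [-(-5*((-5*(5*x)) - 7)) = 215] leading − — multiply by −1. So neg: -5*((-5*(5*x)) - 7) = -215.
Step 3. [-5*((-5*(5*x)) - 7) = -215] -5 out front; divide by -5. So div: (-5*(5*x)) - 7 = 43.
Step 4. [(-5*(5*x)) - 7 = 43] -7 is outermost — add 7 both sides ⇒ sub: -5*(5*x) = 50.
Step 5. [-5*(5*x) = 50] -5 out front; divide by -5. So div: 5*x = -10.
Step 6. [5*x = -10] 5·(inner) — divide through by 5. So div: x = -2.

Answer: x ∈ {-2}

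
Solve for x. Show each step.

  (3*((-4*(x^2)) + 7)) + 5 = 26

Step 1. [(3*((-4*(x^2)) + 7)) + 5 = 26] subtract 5: x sits inside (… + 5) ⇒ sub: 3*((-4*(x^2)) + 7) = 21.
Step 2. [3*((-4*(x^2)) + 7) = 21] leading coefficient 3: divide by 3. So div: (-4*(x^2)) + 7 = 7.
Step 3. [(-4*(x^2)) + 7 = 7] 7 comes off first (subtract 7) ⇒ sub: -4*(x^2) = 0.
Step 4. [-4*(x^2) = 0] divide by the outer -4. So div: x^2 = 0.
Step 5. [x^2 = 0] LHS squared, RHS 0 ≥ 0: apply √ (±), so sqrt: x = 0.

Answer: x ∈ {0}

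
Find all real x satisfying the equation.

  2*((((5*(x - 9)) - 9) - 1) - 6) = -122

Step 1. [2*((((5*(x - 9)) - 9) - 1) - 6) = -122] leading coefficient 2: divide by 2 ⇒ div: (((5*(x - 9)) - 9) - 1) - 6 = -61.
Step 2. [(((5*(x - 9)) - 9) - 1) - 6 = -61] peel the -6: add 6 from each side, so sub: ((5*(x - 9)) - 9) - 1 = -55.
Step 3. [((5*(x - 9)) - 9) - 1 = -55] -1 is outermost — add 1 both sides. So sub: (5*(x - 9)) - 9 = -54.
Step 4. [(5*(x - 9)) - 9 = -54] the outer -9 inverts by adding 9. So sub: 5*(x - 9) = -45.
Step 5. [5*(x - 9) = -45] 5·(inner) — divide through by 5. So div: x - 9 = -9.
Step 6. [x - 9 = -9] the outer -9 inverts by adding 9. So sub: x = 0.

Answer: x ∈ {0}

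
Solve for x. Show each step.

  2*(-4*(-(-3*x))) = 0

Step 1. [2*(-4*(-(-3*x))) = 0] LHS = 2·(…); ÷2 both sides, so div: -4*(-(-3*x)) = 0.
Step 2. [-4*(-(-3*x)) = 0] -4 out front; divide by -4. So div: -(-3*x) = 0.
Step 3. [-(-3*x) = 0] flip signs both sides. So neg: -3*x = 0.
Step 4. [-3*x = 0] divide by the outer -3, so div: x = 0.

Answer: x ∈ {0}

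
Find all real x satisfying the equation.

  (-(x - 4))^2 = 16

Step 1. [(-(x - 4))^2 = 16] 16 ≥ 0, LHS is (·)² — take ±√ ⇒ sqrt: -(x - 4) = 4 or -4.
Step 2. [-(x - 4) = 4 or -4] flip signs both sides ⇒ neg: x - 4 = -4 or 4.
Step 3. [x - 4 = -4 or 4] -4 is outermost — add 4 both sides. So sub: x = 0 or 8.

Answer: x ∈ {0, 8}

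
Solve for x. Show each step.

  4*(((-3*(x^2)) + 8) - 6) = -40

Step 1. [4*(((-3*(x^2)) + 8) - 6) = -40] LHS = 4·(…); ÷4 both sides ⇒ div: ((-3*(x^2)) + 8) - 6 = -10.
Step 2. [((-3*(x^2)) + 8) - 6 = -10] peel the -6: add 6 from each side ⇒ sub: (-3*(x^2)) + 8 = -4.
Step 3. [(-3*(x^2)) + 8 = -4] 8 comes off first (subtract 8) ⇒ sub: -3*(x^2) = -12.
Step 4. [-3*(x^2) = -12] leading coefficient -3: divide by -3, so div: x^2 = 4.
Step 5. [x^2 = 4] √ both sides: 4 ≥ 0 gives two branches, so sqrt: x = 2 or -2.

Answer: x ∈ {-2, 2}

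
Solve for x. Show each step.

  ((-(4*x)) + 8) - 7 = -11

Step 1. [((-(4*x)) + 8) - 7 = -11] 7 comes off first (add 7) ⇒ sub: (-(4*x)) + 8 = -4.
Step 2. [(-(4*x)) + 8 = -4] subtract 8: x sits inside (… + 8). So sub: -(4*x) = -12.
Step 3. [-(4*x) = -12] LHS negated; negate both sides, so neg: 4*x = 12.
Step 4. [4*x = 12] 4 out front; divide by 4. So div: x = 3.

Answer: x ∈ {3}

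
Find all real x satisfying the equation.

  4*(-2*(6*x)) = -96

Step 1. [4*(-2*(6*x)) = -96] 4·(inner) — divide through by 4. So div: -2*(6*x) = -24.
Step 2. [-2*(6*x) = -24] divide by the outer -2 ⇒ div: 6*x = 12.
Step 3. [6*x = 12] leading coefficient 6: divide by 6 ⇒ div: x = 2.

Answer: x ∈ {2}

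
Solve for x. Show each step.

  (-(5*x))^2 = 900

Step 1. [(-(5*x))^2 = 900] √ both sides: 900 ≥ 0 gives two branches, so sqrt: -(5*x) = 30 or -30.
Step 2. [-(5*x) = 30 or -30] leading − — multiply by −1. So neg: 5*x = -30 or 30.
Step 3. [5*x = -30 or 30] 5·(inner) — divide through by 5 ⇒ div: x = -6 or 6.

Answer: x ∈ {-6, 6}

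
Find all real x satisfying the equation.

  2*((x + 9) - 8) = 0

Step 1. [2*((x + 9) - 8) = 0] 2·(inner) — divide through by 2, so div: (x + 9) - 8 = 0.
Step 2. [(x + 9) - 8 = 0] -8 is outermost — add 8 both sides, so sub: x + 9 = 8.
Step 3. [x + 9 = 8] the outer +9 inverts by subtracting 9. So sub: x = -1.

Answer: x ∈ {-1}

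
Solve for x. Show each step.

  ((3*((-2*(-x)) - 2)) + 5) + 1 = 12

Step 1. [((3*((-2*(-x)) - 2)) + 5) + 1 = 12] +1 is outermost — subtract 1 both sides. So sub: (3*((-2*(-x)) - 2)) + 5 = 11.
Step 2. [(3*((-2*(-x)) - 2)) + 5 = 11] subtract 5: x sits inside (… + 5). So sub: 3*((-2*(-x)) - 2) = 6.
Step 3. [3*((-2*(-x)) - 2) = 6] 3 out front; divide by 3, so div: (-2*(-x)) - 2 = 2.
Step 4. [(-2*(-x)) - 2 = 2] common factor -2 (LHS and 2) — divide through. So factor: (-x) + 1 = -1.
Step 5. [(-x) + 1 = -1] 1 comes off first (subtract 1) ⇒ sub: -x = -2.
Step 6. [-x = -2] flip signs both sides. So neg: x = 2.

Answer: x ∈ {2}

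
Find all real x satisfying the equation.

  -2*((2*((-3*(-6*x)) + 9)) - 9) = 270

Step 1. [-2*((2*((-3*(-6*x)) + 9)) - 9) = 270] -2·(inner) — divide through by -2. So div: (2*((-3*(-6*x)) + 9)) - 9 = -135.
Step 2. [(2*((-3*(-6*x)) + 9)) - 9 = -135] -9 is outermost — add 9 both sides ⇒ sub: 2*((-3*(-6*x)) + 9) = -126.
Step 3. [2*((-3*(-6*x)) + 9) = -126] 2 out front; divide by 2. So div: (-3*(-6*x)) + 9 = -63.
Step 4. [(-3*(-6*x)) + 9 = -63] 9 comes off first (subtract 9) ⇒ sub: -3*(-6*x) = -72.
Step 5. [-3*(-6*x) = -72] divide by the outer -3 ⇒ div: -6*x = 24.
Step 6. [-6*x = 24] -6 out front; divide by -6. So div: x = -4.

Answer: x ∈ {-4}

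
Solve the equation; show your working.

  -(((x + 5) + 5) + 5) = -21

Step 1. [-(((x + 5) + 5) + 5) = -21] leading − — multiply by −1. So neg: ((x + 5) + 5) + 5 = 21.
Step 2. [((x + 5) + 5) + 5 = 21] the outer +5 inverts by subtracting 5, so sub: (x + 5) + 5 = 16.
Step 3. [(x + 5) + 5 = 16] peel the +5: subtract 5 from each side. So sub: x + 5 = 11.
Step 4. [x + 5 = 11] subtract 5: x sits inside (… + 5) ⇒ sub: x = 6.

Answer: x ∈ {6}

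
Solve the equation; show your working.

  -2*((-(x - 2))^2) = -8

Step 1. [-2*((-(x - 2))^2) = -8] LHS = -2·(…); ÷-2 both sides. So div: (-(x - 2))^2 = 4.
Step 2. [(-(x - 2))^2 = 4] 4 ≥ 0, LHS is (·)² — take ±√, so sqrt: -(x - 2) = 2 or -2.
Step 3. [-(x - 2) = 2 or -2] LHS negated; negate both sides, so neg: x - 2 = -2 or 2.
Step 4. [x - 2 = -2 or 2] peel the -2: add 2 from each side. So sub: x = 0 or 4.

Answer: x ∈ {0, 4}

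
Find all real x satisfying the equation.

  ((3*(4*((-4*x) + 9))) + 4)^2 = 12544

Step 1. [((3*(4*((-4*x) + 9))) + 4)^2 = 12544] 12544 ≥ 0, LHS is (·)² — take ±√ ⇒ sqrt: (3*(4*((-4*x) + 9))) + 4 = 112 or -112.
Step 2. [(3*(4*((-4*x) + 9))) + 4 = 112 or -112] 4 comes off first (subtract 4) ⇒ sub: 3*(4*((-4*x) + 9)) = 108 or -116.
Step 3. [3*(4*((-4*x) + 9)) = 108 or -116] leading coefficient 3: divide by 3. So div: 4*((-4*x) + 9) = 36 or -116/3.
Step 4. [4*((-4*x) + 9) = 36 or -116/3] leading coefficient 4: divide by 4. So div: (-4*x) + 9 = 9 or -29/3.
Step 5. [(-4*x) + 9 = 9 or -29/3] +9 is outermost — subtract 9 both sides ⇒ sub: -4*x = 0 or -56/3.
Step 6. [-4*x = 0 or -56/3] LHS = -4·(…); ÷-4 both sides ⇒ div: x = 0 or 14/3.

Answer: x ∈ {0, 14/3}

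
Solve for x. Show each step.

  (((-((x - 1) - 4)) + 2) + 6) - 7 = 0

Step 1. [(((-((x - 1) - 4)) + 2) + 6) - 7 = 0] 7 comes off first (add 7) ⇒ sub: ((-((x - 1) - 4)) + 2) + 6 = 7.
Step 2. [((-((x - 1) - 4)) + 2) + 6 = 7] the outer +6 inverts by subtracting 6 ⇒ sub: (-((x - 1) - 4)) + 2 = 1.
Step 3. [(-((x - 1) - 4)) + 2 = 1] subtract 2: x sits inside (… + 2) ⇒ sub: -((x - 1) - 4) = -1.
Step 4. [-((x - 1) - 4) = -1] leading − — multiply by −1 ⇒ neg: (x - 1) - 4 = 1.
Step 5. [(x - 1) - 4 = 1] 4 comes off first (add 4). So sub: x - 1 = 5.
Step 6. [x - 1 = 5] peel the -1: add 1 from each side, so sub: x = 6.

Answer: x ∈ {6}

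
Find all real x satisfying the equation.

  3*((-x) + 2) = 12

Step 1. [3*((-x) + 2) = 12] 3·(inner) — divide through by 3, so div: (-x) + 2 = 4.
Step 2. [(-x) + 2 = 4] 2 comes off first (subtract 2), so sub: -x = 2.
Step 3. [-x = 2] LHS negated; negate both sides, so neg: x = -2.

Answer: x ∈ {-2}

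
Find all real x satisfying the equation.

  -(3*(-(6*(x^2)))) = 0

Step 1. [-(3*(-(6*(x^2)))) = 0] flip signs both sides, so neg: 3*(-(6*(x^2))) = 0.
Step 2. [3*(-(6*(x^2))) = 0] 3·(inner) — divide through by 3. So div: -(6*(x^2)) = 0.
Step 3. [-(6*(x^2)) = 0] leading − — multiply by −1. So neg: 6*(x^2) = 0.
Step 4. [6*(x^2) = 0] leading coefficient 6: divide by 6 ⇒ div: x^2 = 0.
Step 5. [x^2 = 0] LHS squared, RHS 0 ≥ 0: apply √ (±). So sqrt: x = 0.

Answer: x ∈ {0}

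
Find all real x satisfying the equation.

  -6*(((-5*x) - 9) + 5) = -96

Step 1. [-6*(((-5*x) - 9) + 5) = -96] LHS = -6·(…); ÷-6 both sides, so div: ((-5*x) - 9) + 5 = 16.
Step 2. [((-5*x) - 9) + 5 = 16] the outer +5 inverts by subtracting 5. So sub: (-5*x) - 9 = 11.
Step 3. [(-5*x) - 9 = 11] -9 is outermost — add 9 both sides ⇒ sub: -5*x = 20.
Step 4. [-5*x = 20] divide by the outer -5 ⇒ div: x = -4.

Answer: x ∈ {-4}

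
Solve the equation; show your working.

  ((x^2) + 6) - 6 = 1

Step 1. [((x^2) + 6) - 6 = 1] -6 is outermost — add 6 both sides ⇒ sub: (x^2) + 6 = 7.
Step 2. [(x^2) + 6 = 7] +6 is outermost — subtract 6 both sides. So sub: x^2 = 1.
Step 3. [x^2 = 1] √ both sides: 1 ≥ 0 gives two branches, so sqrt: x = 1 or -1.

Answer: x ∈ {-1, 1}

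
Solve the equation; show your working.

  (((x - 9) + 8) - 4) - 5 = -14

Step 1. [(((x - 9) + 8) - 4) - 5 = -14] the outer -5 inverts by adding 5. So sub: ((x - 9) + 8) - 4 = -9.
Step 2. [((x - 9) + 8) - 4 = -9] 4 comes off first (add 4). So sub: (x - 9) + 8 = -5.
Step 3. [(x - 9) + 8 = -5] the outer +8 inverts by subtracting 8. So sub: x - 9 = -13.
Step 4. [x - 9 = -13] 9 comes off first (add 9). So sub: x = -4.

Answer: x ∈ {-4}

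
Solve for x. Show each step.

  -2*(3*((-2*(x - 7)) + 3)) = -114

Step 1. [-2*(3*((-2*(x - 7)) + 3)) = -114] LHS = -2·(…); ÷-2 both sides ⇒ div: 3*((-2*(x - 7)) + 3) = 57.
Step 2. [3*((-2*(x - 7)) + 3) = 57] 3 out front; divide by 3, so div: (-2*(x - 7)) + 3 = 19.
Step 3. [(-2*(x - 7)) + 3 = 19] subtract 3: x sits inside (… + 3), so sub: -2*(x - 7) = 16.
Step 4. [-2*(x - 7) = 16] leading coefficient -2: divide by -2. So div: x - 7 = -8.
Step 5. [x - 7 = -8] the outer -7 inverts by adding 7 ⇒ sub: x = -1.

Answer: x ∈ {-1}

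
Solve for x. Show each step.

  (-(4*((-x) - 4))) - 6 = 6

Step 1. [(-(4*((-x) - 4))) - 6 = 6] the outer -6 inverts by adding 6 ⇒ sub: -(4*((-x) - 4)) = 12.
Step 2. [-(4*((-x) - 4)) = 12] leading − — multiply by −1 ⇒ neg: 4*((-x) - 4) = -12.
Step 3. [4*((-x) - 4) = -12] 4 out front; divide by 4 ⇒ div: (-x) - 4 = -3.
Step 4. [(-x) - 4 = -3] -4 is outermost — add 4 both sides. So sub: -x = 1.
Step 5. [-x = 1] flip signs both sides, so neg: x = -1.

Answer: x ∈ {-1}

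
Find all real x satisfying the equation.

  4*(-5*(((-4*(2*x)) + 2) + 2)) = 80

Step 1. [4*(-5*(((-4*(2*x)) + 2) + 2)) = 80] LHS = 4·(…); ÷4 both sides, so div: -5*(((-4*(2*x)) + 2) + 2) = 20.
Step 2. [-5*(((-4*(2*x)) + 2) + 2) = 20] divide by the outer -5, so div: ((-4*(2*x)) + 2) + 2 = -4.
Step 3. [((-4*(2*x)) + 2) + 2 = -4] +2 is outermost — subtract 2 both sides, so sub: (-4*(2*x)) + 2 = -6.
Step 4. [(-4*(2*x)) + 2 = -6] the outer +2 inverts by subtracting 2. So sub: -4*(2*x) = -8.
Step 5. [-4*(2*x) = -8] -4·(inner) — divide through by -4, so div: 2*x = 2.
Step 6. [2*x = 2] 2·(inner) — divide through by 2, so div: x = 1.

Answer: x ∈ {1}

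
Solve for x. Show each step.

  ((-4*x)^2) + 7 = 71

Step 1. [((-4*x)^2) + 7 = 71] +7 is outermost — subtract 7 both sides, so sub: (-4*x)^2 = 64.
Step 2. [(-4*x)^2 = 64] LHS squared, RHS 64 ≥ 0: apply √ (±). So sqrt: -4*x = 8 or -8.
Step 3. [-4*x = 8 or -8] -4·(inner) — divide through by -4 ⇒ div: x = -2 or 2.

Answer: x ∈ {-2, 2}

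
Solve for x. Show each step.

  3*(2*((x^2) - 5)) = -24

Step 1. [3*(2*((x^2) - 5)) = -24] LHS = 3·(…); ÷3 both sides. So div: 2*((x^2) - 5) = -8.
Step 2. [2*((x^2) - 5) = -8] 2 out front; divide by 2 ⇒ div: (x^2) - 5 = -4.
Step 3. [(x^2) - 5 = -4] peel the -5: add 5 from each side, so sub: x^2 = 1.
Step 4. [x^2 = 1] √ both sides: 1 ≥ 0 gives two branches, so sqrt: x = 1 or -1.

Answer: x ∈ {-1, 1}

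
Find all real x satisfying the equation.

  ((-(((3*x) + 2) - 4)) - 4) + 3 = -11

Step 1. [((-(((3*x) + 2) - 4)) - 4) + 3 = -11] +3 is outermost — subtract 3 both sides, so sub: (-(((3*x) + 2) - 4)) - 4 = -14.
Step 2. [(-(((3*x) + 2) - 4)) - 4 = -14] peel the -4: add 4 from each side ⇒ sub: -(((3*x) + 2) - 4) = -10.
Step 3. [-(((3*x) + 2) - 4) = -10] LHS negated; negate both sides ⇒ neg: ((3*x) + 2) - 4 = 10.
Step 4. [((3*x) + 2) - 4 = 10] peel the -4: add 4 from each side, so sub: (3*x) + 2 = 14.
Step 5. [(3*x) + 2 = 14] the outer +2 inverts by subtracting 2, so sub: 3*x = 12.
Step 6. [3*x = 12] 3 out front; divide by 3. So div: x = 4.

Answer: x ∈ {4}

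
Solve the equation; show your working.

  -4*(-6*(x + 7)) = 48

Step 1. [-4*(-6*(x + 7)) = 48] LHS = -4·(…); ÷-4 both sides. So div: -6*(x + 7) = -12.
Step 2. [-6*(x + 7) = -12] -6 out front; divide by -6, so div: x + 7 = 2.
Step 3. [x + 7 = 2] 7 comes off first (subtract 7). So sub: x = -5.

Answer: x ∈ {-5}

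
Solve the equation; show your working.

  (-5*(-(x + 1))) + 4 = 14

Step 1. [(-5*(-(x + 1))) + 4 = 14] +4 is outermost — subtract 4 both sides, so sub: -5*(-(x + 1)) = 10.
Step 2. [-5*(-(x + 1)) = 10] -5 out front; divide by -5, so div: -(x + 1) = -2.
Step 3. [-(x + 1) = -2] LHS negated; negate both sides, so neg: x + 1 = 2.
Step 4. [x + 1 = 2] subtract 1: x sits inside (… + 1) ⇒ sub: x = 1.

Answer: x ∈ {1}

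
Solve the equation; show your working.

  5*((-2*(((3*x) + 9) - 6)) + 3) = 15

Step 1. [5*((-2*(((3*x) + 9) - 6)) + 3) = 15] LHS = 5·(…); ÷5 both sides ⇒ div: (-2*(((3*x) + 9) - 6)) + 3 = 3.
Step 2. [(-2*(((3*x) + 9) - 6)) + 3 = 3] peel the +3: subtract 3 from each side, so sub: -2*(((3*x) + 9) - 6) = 0.
Step 3. [-2*(((3*x) + 9) - 6) = 0] -2·(inner) — divide through by -2 ⇒ div: ((3*x) + 9) - 6 = 0.
Step 4. [((3*x) + 9) - 6 = 0] add 6: x sits inside (… - 6). So sub: (3*x) + 9 = 6.
Step 5. [(3*x) + 9 = 6] 3 | LHS and 3 | 6: pull 3 out, so factor: x + 3 = 2.
Step 6. [x + 3 = 2] 3 comes off first (subtract 3) ⇒ sub: x = -1.

Answer: x ∈ {-1}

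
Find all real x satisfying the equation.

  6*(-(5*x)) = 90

Step 1. [6*(-(5*x)) = 90] divide by the outer 6 ⇒ div: -(5*x) = 15.
Step 2. [-(5*x) = 15] leading − — multiply by −1. So neg: 5*x = -15.
Step 3. [5*x = -15] 5·(inner) — divide through by 5 ⇒ div: x = -3.

Answer: x ∈ {-3}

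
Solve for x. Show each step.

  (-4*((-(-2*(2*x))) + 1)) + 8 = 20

Step 1. [(-4*((-(-2*(2*x))) + 1)) + 8 = 20] the outer +8 inverts by subtracting 8, so sub: -4*((-(-2*(2*x))) + 1) = 12.
Step 2. [-4*((-(-2*(2*x))) + 1) = 12] -4 out front; divide by -4, so div: (-(-2*(2*x))) + 1 = -3.
Step 3. [(-(-2*(2*x))) + 1 = -3] peel the +1: subtract 1 from each side ⇒ sub: -(-2*(2*x)) = -4.
Step 4. [-(-2*(2*x)) = -4] flip signs both sides, so neg: -2*(2*x) = 4.
Step 5. [-2*(2*x) = 4] divide by the outer -2, so div: 2*x = -2.
Step 6. [2*x = -2] LHS = 2·(…); ÷2 both sides. So div: x = -1.

Answer: x ∈ {-1}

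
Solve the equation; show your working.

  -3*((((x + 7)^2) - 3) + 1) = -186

Step 1. [-3*((((x + 7)^2) - 3) + 1) = -186] divide by the outer -3. So div: (((x + 7)^2) - 3) + 1 = 62.
Step 2. [(((x + 7)^2) - 3) + 1 = 62] peel the +1: subtract 1 from each side, so sub: ((x + 7)^2) - 3 = 61.
Step 3. [((x + 7)^2) - 3 = 61] -3 is outermost — add 3 both sides. So sub: (x + 7)^2 = 64.
Step 4. [(x + 7)^2 = 64] 64 ≥ 0, LHS is (·)² — take ±√, so sqrt: x + 7 = 8 or -8.
Step 5. [x + 7 = 8 or -8] 7 comes off first (subtract 7), so sub: x = 1 or -15.

Answer: x ∈ {-15, 1}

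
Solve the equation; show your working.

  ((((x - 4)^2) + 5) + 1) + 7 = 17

Step 1. [((((x - 4)^2) + 5) + 1) + 7 = 17] the outer +7 inverts by subtracting 7. So sub: (((x - 4)^2) + 5) + 1 = 10.
Step 2. [(((x - 4)^2) + 5) + 1 = 10] the outer +1 inverts by subtracting 1 ⇒ sub: ((x - 4)^2) + 5 = 9.
Step 3. [((x - 4)^2) + 5 = 9] subtract 5: x sits inside (… + 5), so sub: (x - 4)^2 = 4.
Step 4. [(x - 4)^2 = 4] 4 ≥ 0, LHS is (·)² — take ±√. So sqrt: x - 4 = 2 or -2.
Step 5. [x - 4 = 2 or -2] 4 comes off first (add 4). So sub: x = 6 or 2.

Answer: x ∈ {2, 6}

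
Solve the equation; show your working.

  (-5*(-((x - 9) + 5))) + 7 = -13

Step 1. [(-5*(-((x - 9) + 5))) + 7 = -13] +7 is outermost — subtract 7 both sides, so sub: -5*(-((x - 9) + 5)) = -20.
Step 2. [-5*(-((x - 9) + 5)) = -20] -5·(inner) — divide through by -5. So div: -((x - 9) + 5) = 4.
Step 3. [-((x - 9) + 5) = 4] flip signs both sides, so neg: (x - 9) + 5 = -4.
Step 4. [(x - 9) + 5 = -4] subtract 5: x sits inside (… + 5). So sub: x - 9 = -9.
Step 5. [x - 9 = -9] the outer -9 inverts by adding 9, so sub: x = 0.

Answer: x ∈ {0}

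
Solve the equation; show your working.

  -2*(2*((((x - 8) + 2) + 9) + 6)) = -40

Step 1. [-2*(2*((((x - 8) + 2) + 9) + 6)) = -40] LHS = -2·(…); ÷-2 both sides. So div: 2*((((x - 8) + 2) + 9) + 6) = 20.
Step 2. [2*((((x - 8) + 2) + 9) + 6) = 20] 2 out front; divide by 2, so div: (((x - 8) + 2) + 9) + 6 = 10.
Step 3. [(((x - 8) + 2) + 9) + 6 = 10] the outer +6 inverts by subtracting 6, so sub: ((x - 8) + 2) + 9 = 4.
Step 4. [((x - 8) + 2) + 9 = 4] +9 is outermost — subtract 9 both sides. So sub: (x - 8) + 2 = -5.
Step 5. [(x - 8) + 2 = -5] peel the +2: subtract 2 from each side ⇒ sub: x - 8 = -7.
Step 6. [x - 8 = -7] peel the -8: add 8 from each side, so sub: x = 1.

Answer: x ∈ {1}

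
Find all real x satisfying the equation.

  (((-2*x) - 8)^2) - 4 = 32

Step 1. [(((-2*x) - 8)^2) - 4 = 32] the outer -4 inverts by adding 4. So sub: ((-2*x) - 8)^2 = 36.
Step 2. [((-2*x) - 8)^2 = 36] LHS squared, RHS 36 ≥ 0: apply √ (±), so sqrt: (-2*x) - 8 = 6 or -6.
Step 3. [(-2*x) - 8 = 6 or -6] 8 comes off first (add 8), so sub: -2*x = 14 or 2.
Step 4. [-2*x = 14 or 2] -2 out front; divide by -2, so div: x = -7 or -1.

Answer: x ∈ {-7, -1}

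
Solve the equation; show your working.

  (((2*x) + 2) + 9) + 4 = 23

Step 1. [(((2*x) + 2) + 9) + 4 = 23] the outer +4 inverts by subtracting 4 ⇒ sub: ((2*x) + 2) + 9 = 19.
Step 2. [((2*x) + 2) + 9 = 19] +9 is outermost — subtract 9 both sides. So sub: (2*x) + 2 = 10.
Step 3. [(2*x) + 2 = 10] +2 is outermost — subtract 2 both sides. So sub: 2*x = 8.
Step 4. [2*x = 8] LHS = 2·(…); ÷2 both sides, so div: x = 4.

Answer: x ∈ {4}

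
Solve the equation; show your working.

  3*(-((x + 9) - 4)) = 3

Step 1. [3*(-((x + 9) - 4)) = 3] divide by the outer 3 ⇒ div: -((x + 9) - 4) = 1.
Step 2. [-((x + 9) - 4) = 1] leading − — multiply by −1. So neg: (x + 9) - 4 = -1.
Step 3. [(x + 9) - 4 = -1] -4 is outermost — add 4 both sides ⇒ sub: x + 9 = 3.
Step 4. [x + 9 = 3] +9 is outermost — subtract 9 both sides ⇒ sub: x = -6.

Answer: x ∈ {-6}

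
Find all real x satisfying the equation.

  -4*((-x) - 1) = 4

Step 1. [-4*((-x) - 1) = 4] -4·(inner) — divide through by -4. So div: (-x) - 1 = -1.
Step 2. [(-x) - 1 = -1] -1 is outermost — add 1 both sides ⇒ sub: -x = 0.
Step 3. [-x = 0] leading − — multiply by −1, so neg: x = 0.

Answer: x ∈ {0}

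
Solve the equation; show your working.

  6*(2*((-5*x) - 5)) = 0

Step 1. [6*(2*((-5*x) - 5)) = 0] 6 out front; divide by 6, so div: 2*((-5*x) - 5) = 0.
Step 2. [2*((-5*x) - 5) = 0] leading coefficient 2: divide by 2. So div: (-5*x) - 5 = 0.
Step 3. [(-5*x) - 5 = 0] -5 is outermost — add 5 both sides, so sub: -5*x = 5.
Step 4. [-5*x = 5] -5·(inner) — divide through by -5 ⇒ div: x = -1.

Answer: x ∈ {-1}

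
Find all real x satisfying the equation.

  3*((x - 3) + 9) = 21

Step 1. [3*((x - 3) + 9) = 21] leading coefficient 3: divide by 3 ⇒ div: (x - 3) + 9 = 7.
Step 2. [(x - 3) + 9 = 7] subtract 9: x sits inside (… + 9), so sub: x - 3 = -2.
Step 3. [x - 3 = -2] the outer -3 inverts by adding 3. So sub: x = 1.

Answer: x ∈ {1}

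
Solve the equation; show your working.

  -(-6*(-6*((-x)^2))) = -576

Step 1. [-(-6*(-6*((-x)^2))) = -576] leading − — multiply by −1 ⇒ neg: -6*(-6*((-x)^2)) = 576.
Step 2. [-6*(-6*((-x)^2)) = 576] leading coefficient -6: divide by -6 ⇒ div: -6*((-x)^2) = -96.
Step 3. [-6*((-x)^2) = -96] -6 out front; divide by -6. So div: (-x)^2 = 16.
Step 4. [(-x)^2 = 16] √ both sides: 16 ≥ 0 gives two branches, so sqrt: -x = 4 or -4.
Step 5. [-x = 4 or -4] LHS negated; negate both sides. So neg: x = -4 or 4.

Answer: x ∈ {-4, 4}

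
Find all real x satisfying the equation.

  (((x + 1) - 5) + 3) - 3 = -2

Step 1. [(((x + 1) - 5) + 3) - 3 = -2] add 3: x sits inside (… - 3). So sub: ((x + 1) - 5) + 3 = 1.
Step 2. [((x + 1) - 5) + 3 = 1] the outer +3 inverts by subtracting 3 ⇒ sub: (x + 1) - 5 = -2.
Step 3. [(x + 1) - 5 = -2] 5 comes off first (add 5), so sub: x + 1 = 3.
Step 4. [x + 1 = 3] peel the +1: subtract 1 from each side ⇒ sub: x = 2.

Answer: x ∈ {2}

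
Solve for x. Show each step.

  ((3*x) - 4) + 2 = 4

Step 1. [((3*x) - 4) + 2 = 4] 2 comes off first (subtract 2), so sub: (3*x) - 4 = 2.
Step 2. [(3*x) - 4 = 2] the outer -4 inverts by adding 4 ⇒ sub: 3*x = 6.
Step 3. [3*x = 6] 3 out front; divide by 3, so div: x = 2.

Answer: x ∈ {2}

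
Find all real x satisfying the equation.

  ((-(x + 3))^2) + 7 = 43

Step 1. [((-(x + 3))^2) + 7 = 43] the outer +7 inverts by subtracting 7 ⇒ sub: (-(x + 3))^2 = 36.
Step 2. [(-(x + 3))^2 = 36] √ both sides: 36 ≥ 0 gives two branches ⇒ sqrt: -(x + 3) = 6 or -6.
Step 3. [-(x + 3) = 6 or -6] flip signs both sides ⇒ neg: x + 3 = -6 or 6.
Step 4. [x + 3 = -6 or 6] +3 is outermost — subtract 3 both sides. So sub: x = -9 or 3.

Answer: x ∈ {-9, 3}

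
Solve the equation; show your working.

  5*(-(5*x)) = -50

Step 1. [5*(-(5*x)) = -50] divide by the outer 5, so div: -(5*x) = -10.
Step 2. [-(5*x) = -10] flip signs both sides, so neg: 5*x = 10.
Step 3. [5*x = 10] 5·(inner) — divide through by 5 ⇒ div: x = 2.

Answer: x ∈ {2}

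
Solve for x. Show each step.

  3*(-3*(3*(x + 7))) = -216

Step 1. [3*(-3*(3*(x + 7))) = -216] LHS = 3·(…); ÷3 both sides ⇒ div: -3*(3*(x + 7)) = -72.
Step 2. [-3*(3*(x + 7)) = -72] leading coefficient -3: divide by -3 ⇒ div: 3*(x + 7) = 24.
Step 3. [3*(x + 7) = 24] LHS = 3·(…); ÷3 both sides ⇒ div: x + 7 = 8.
Step 4. [x + 7 = 8] +7 is outermost — subtract 7 both sides, so sub: x = 1.

Answer: x ∈ {1}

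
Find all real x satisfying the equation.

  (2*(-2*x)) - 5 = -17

Step 1. [(2*(-2*x)) - 5 = -17] add 5: x sits inside (… - 5). So sub: 2*(-2*x) = -12.
Step 2. [2*(-2*x) = -12] divide by the outer 2, so div: -2*x = -6.
Step 3. [-2*x = -6] -2 out front; divide by -2, so div: x = 3.

Answer: x ∈ {3}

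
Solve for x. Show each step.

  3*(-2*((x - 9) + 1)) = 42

Step 1. [3*(-2*((x - 9) + 1)) = 42] leading coefficient 3: divide by 3, so div: -2*((x - 9) + 1) = 14.
Step 2. [-2*((x - 9) + 1) = 14] leading coefficient -2: divide by -2, so div: (x - 9) + 1 = -7.
Step 3. [(x - 9) + 1 = -7] 1 comes off first (subtract 1). So sub: x - 9 = -8.
Step 4. [x - 9 = -8] the outer -9 inverts by adding 9 ⇒ sub: x = 1.

Answer: x ∈ {1}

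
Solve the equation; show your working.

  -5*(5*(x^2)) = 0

Step 1. [-5*(5*(x^2)) = 0] -5·(inner) — divide through by -5. So div: 5*(x^2) = 0.
Step 2. [5*(x^2) = 0] divide by the outer 5. So div: x^2 = 0.
Step 3. [x^2 = 0] LHS squared, RHS 0 ≥ 0: apply √ (±). So sqrt: x = 0.

Answer: x ∈ {0}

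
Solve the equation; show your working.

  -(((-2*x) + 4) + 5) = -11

Step 1. [-(((-2*x) + 4) + 5) = -11] flip signs both sides, so neg: ((-2*x) + 4) + 5 = 11.
Step 2. [((-2*x) + 4) + 5 = 11] peel the +5: subtract 5 from each side ⇒ sub: (-2*x) + 4 = 6.
Step 3. [(-2*x) + 4 = 6] +4 is outermost — subtract 4 both sides ⇒ sub: -2*x = 2.
Step 4. [-2*x = 2] -2·(inner) — divide through by -2 ⇒ div: x = -1.

Answer: x ∈ {-1}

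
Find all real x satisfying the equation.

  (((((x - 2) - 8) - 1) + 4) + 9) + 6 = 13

Step 1. [(((((x - 2) - 8) - 1) + 4) + 9) + 6 = 13] +6 is outermost — subtract 6 both sides, so sub: ((((x - 2) - 8) - 1) + 4) + 9 = 7.
Step 2. [((((x - 2) - 8) - 1) + 4) + 9 = 7] the outer +9 inverts by subtracting 9 ⇒ sub: (((x - 2) - 8) - 1) + 4 = -2.
Step 3. [(((x - 2) - 8) - 1) + 4 = -2] peel the +4: subtract 4 from each side, so sub: ((x - 2) - 8) - 1 = -6.
Step 4. [((x - 2) - 8) - 1 = -6] 1 comes off first (add 1). So sub: (x - 2) - 8 = -5.
Step 5. [(x - 2) - 8 = -5] add 8: x sits inside (… - 8), so sub: x - 2 = 3.
Step 6. [x - 2 = 3] -2 is outermost — add 2 both sides, so sub: x = 5.

Answer: x ∈ {5}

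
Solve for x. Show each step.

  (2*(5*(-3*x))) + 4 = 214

Step 1. [(2*(5*(-3*x))) + 4 = 214] subtract 4: x sits inside (… + 4), so sub: 2*(5*(-3*x)) = 210.
Step 2. [2*(5*(-3*x)) = 210] LHS = 2·(…); ÷2 both sides ⇒ div: 5*(-3*x) = 105.
Step 3. [5*(-3*x) = 105] leading coefficient 5: divide by 5 ⇒ div: -3*x = 21.
Step 4. [-3*x = 21] LHS = -3·(…); ÷-3 both sides ⇒ div: x = -7.

Answer: x ∈ {-7}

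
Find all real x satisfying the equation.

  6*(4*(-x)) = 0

Step 1. [6*(4*(-x)) = 0] leading coefficient 6: divide by 6 ⇒ div: 4*(-x) = 0.
Step 2. [4*(-x) = 0] 4·(inner) — divide through by 4 ⇒ div: -x = 0.
Step 3. [-x = 0] leading − — multiply by −1, so neg: x = 0.

Answer: x ∈ {0}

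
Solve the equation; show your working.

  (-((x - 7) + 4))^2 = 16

Step 1. [(-((x - 7) + 4))^2 = 16] √ both sides: 16 ≥ 0 gives two branches, so sqrt: -((x - 7) + 4) = 4 or -4.
Step 2. [-((x - 7) + 4) = 4 or -4] flip signs both sides. So neg: (x - 7) + 4 = -4 or 4.
Step 3. [(x - 7) + 4 = -4 or 4] subtract 4: x sits inside (… + 4). So sub: x - 7 = -8 or 0.
Step 4. [x - 7 = -8 or 0] the outer -7 inverts by adding 7 ⇒ sub: x = -1 or 7.

Answer: x ∈ {-1, 7}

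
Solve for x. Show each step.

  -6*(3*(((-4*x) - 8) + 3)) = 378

Step 1. [-6*(3*(((-4*x) - 8) + 3)) = 378] -6·(inner) — divide through by -6, so div: 3*(((-4*x) - 8) + 3) = -63.
Step 2. [3*(((-4*x) - 8) + 3) = -63] 3·(inner) — divide through by 3 ⇒ div: ((-4*x) - 8) + 3 = -21.
Step 3. [((-4*x) - 8) + 3 = -21] peel the +3: subtract 3 from each side ⇒ sub: (-4*x) - 8 = -24.
Step 4. [(-4*x) - 8 = -24] the outer -8 inverts by adding 8, so sub: -4*x = -16.
Step 5. [-4*x = -16] -4·(inner) — divide through by -4, so div: x = 4.

Answer: x ∈ {4}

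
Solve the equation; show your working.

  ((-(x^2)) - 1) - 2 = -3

Step 1. [((-(x^2)) - 1) - 2 = -3] 2 comes off first (add 2). So sub: (-(x^2)) - 1 = -1.
Step 2. [(-(x^2)) - 1 = -1] the outer -1 inverts by adding 1, so sub: -(x^2) = 0.
Step 3. [-(x^2) = 0] flip signs both sides ⇒ neg: x^2 = 0.
Step 4. [x^2 = 0] LHS squared, RHS 0 ≥ 0: apply √ (±). So sqrt: x = 0.

Answer: x ∈ {0}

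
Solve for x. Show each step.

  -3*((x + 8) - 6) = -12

Step 1. [-3*((x + 8) - 6) = -12] leading coefficient -3: divide by -3 ⇒ div: (x + 8) - 6 = 4.
Step 2. [(x + 8) - 6 = 4] 6 comes off first (add 6). So sub: x + 8 = 10.
Step 3. [x + 8 = 10] subtract 8: x sits inside (… + 8). So sub: x = 2.

Answer: x ∈ {2}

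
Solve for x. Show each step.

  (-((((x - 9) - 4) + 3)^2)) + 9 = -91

Step 1. [(-((((x - 9) - 4) + 3)^2)) + 9 = -91] subtract 9: x sits inside (… + 9) ⇒ sub: -((((x - 9) - 4) + 3)^2) = -100.
Step 2. [-((((x - 9) - 4) + 3)^2) = -100] leading − — multiply by −1. So neg: (((x - 9) - 4) + 3)^2 = 100.
Step 3. [(((x - 9) - 4) + 3)^2 = 100] LHS squared, RHS 100 ≥ 0: apply √ (±). So sqrt: ((x - 9) - 4) + 3 = 10 or -10.
Step 4. [((x - 9) - 4) + 3 = 10 or -10] the outer +3 inverts by subtracting 3 ⇒ sub: (x - 9) - 4 = 7 or -13.
Step 5. [(x - 9) - 4 = 7 or -13] 4 comes off first (add 4), so sub: x - 9 = 11 or -9.
Step 6. [x - 9 = 11 or -9] 9 comes off first (add 9) ⇒ sub: x = 20 or 0.

Answer: x ∈ {0, 20}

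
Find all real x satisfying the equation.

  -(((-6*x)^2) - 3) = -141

Step 1. [-(((-6*x)^2) - 3) = -141] LHS negated; negate both sides ⇒ neg: ((-6*x)^2) - 3 = 141.
Step 2. [((-6*x)^2) - 3 = 141] 3 comes off first (add 3) ⇒ sub: (-6*x)^2 = 144.
Step 3. [(-6*x)^2 = 144] 144 ≥ 0, LHS is (·)² — take ±√ ⇒ sqrt: -6*x = 12 or -12.
Step 4. [-6*x = 12 or -12] -6·(inner) — divide through by -6, so div: x = -2 or 2.

Answer: x ∈ {-2, 2}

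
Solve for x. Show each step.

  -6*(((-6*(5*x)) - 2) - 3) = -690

Step 1. [-6*(((-6*(5*x)) - 2) - 3) = -690] divide by the outer -6 ⇒ div: ((-6*(5*x)) - 2) - 3 = 115.
Step 2. [((-6*(5*x)) - 2) - 3 = 115] -3 is outermost — add 3 both sides ⇒ sub: (-6*(5*x)) - 2 = 118.
Step 3. [(-6*(5*x)) - 2 = 118] the outer -2 inverts by adding 2, so sub: -6*(5*x) = 120.
Step 4. [-6*(5*x) = 120] -6·(inner) — divide through by -6. So div: 5*x = -20.
Step 5. [5*x = -20] divide by the outer 5, so div: x = -4.

Answer: x ∈ {-4}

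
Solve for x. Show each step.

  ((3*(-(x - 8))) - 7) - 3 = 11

Step 1. [((3*(-(x - 8))) - 7) - 3 = 11] add 3: x sits inside (… - 3). So sub: (3*(-(x - 8))) - 7 = 14.
Step 2. [(3*(-(x - 8))) - 7 = 14] -7 is outermost — add 7 both sides, so sub: 3*(-(x - 8)) = 21.
Step 3. [3*(-(x - 8)) = 21] divide by the outer 3. So div: -(x - 8) = 7.
Step 4. [-(x - 8) = 7] flip signs both sides, so neg: x - 8 = -7.
Step 5. [x - 8 = -7] peel the -8: add 8 from each side ⇒ sub: x = 1.

Answer: x ∈ {1}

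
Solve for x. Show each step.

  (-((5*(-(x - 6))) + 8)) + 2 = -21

Step 1. [(-((5*(-(x - 6))) + 8)) + 2 = -21] +2 is outermost — subtract 2 both sides ⇒ sub: -((5*(-(x - 6))) + 8) = -23.
Step 2. [-((5*(-(x - 6))) + 8) = -23] LHS negated; negate both sides, so neg: (5*(-(x - 6))) + 8 = 23.
Step 3. [(5*(-(x - 6))) + 8 = 23] 8 comes off first (subtract 8), so sub: 5*(-(x - 6)) = 15.
Step 4. [5*(-(x - 6)) = 15] leading coefficient 5: divide by 5 ⇒ div: -(x - 6) = 3.
Step 5. [-(x - 6) = 3] leading − — multiply by −1, so neg: x - 6 = -3.
Step 6. [x - 6 = -3] peel the -6: add 6 from each side ⇒ sub: x = 3.

Answer: x ∈ {3}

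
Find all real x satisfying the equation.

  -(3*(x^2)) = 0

Step 1. [-(3*(x^2)) = 0] leading − — multiply by −1. So neg: 3*(x^2) = 0.
Step 2. [3*(x^2) = 0] leading coefficient 3: divide by 3. So div: x^2 = 0.
Step 3. [x^2 = 0] LHS squared, RHS 0 ≥ 0: apply √ (±) ⇒ sqrt: x = 0.

Answer: x ∈ {0}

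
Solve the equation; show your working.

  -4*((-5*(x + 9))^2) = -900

Step 1. [-4*((-5*(x + 9))^2) = -900] LHS = -4·(…); ÷-4 both sides ⇒ div: (-5*(x + 9))^2 = 225.
Step 2. [(-5*(x + 9))^2 = 225] √ both sides: 225 ≥ 0 gives two branches. So sqrt: -5*(x + 9) = 15 or -15.
Step 3. [-5*(x + 9) = 15 or -15] -5·(inner) — divide through by -5, so div: x + 9 = -3 or 3.
Step 4. [x + 9 = -3 or 3] 9 comes off first (subtract 9), so sub: x = -12 or -6.

Answer: x ∈ {-12, -6}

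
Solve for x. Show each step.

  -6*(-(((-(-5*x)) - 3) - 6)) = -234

Step 1. [-6*(-(((-(-5*x)) - 3) - 6)) = -234] leading coefficient -6: divide by -6. So div: -(((-(-5*x)) - 3) - 6) = 39.
Step 2. [-(((-(-5*x)) - 3) - 6) = 39] leading − — multiply by −1. So neg: ((-(-5*x)) - 3) - 6 = -39.
Step 3. [((-(-5*x)) - 3) - 6 = -39] -6 is outermost — add 6 both sides, so sub: (-(-5*x)) - 3 = -33.
Step 4. [(-(-5*x)) - 3 = -33] 3 comes off first (add 3). So sub: -(-5*x) = -30.
Step 5. [-(-5*x) = -30] flip signs both sides ⇒ neg: -5*x = 30.
Step 6. [-5*x = 30] -5·(inner) — divide through by -5 ⇒ div: x = -6.

Answer: x ∈ {-6}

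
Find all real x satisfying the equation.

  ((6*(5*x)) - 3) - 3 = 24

Step 1. [((6*(5*x)) - 3) - 3 = 24] the outer -3 inverts by adding 3 ⇒ sub: (6*(5*x)) - 3 = 27.
Step 2. [(6*(5*x)) - 3 = 27] -3 is outermost — add 3 both sides, so sub: 6*(5*x) = 30.
Step 3. [6*(5*x) = 30] LHS = 6·(…); ÷6 both sides ⇒ div: 5*x = 5.
Step 4. [5*x = 5] divide by the outer 5, so div: x = 1.

Answer: x ∈ {1}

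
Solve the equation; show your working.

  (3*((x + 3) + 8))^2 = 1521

Step 1. [(3*((x + 3) + 8))^2 = 1521] √ both sides: 1521 ≥ 0 gives two branches, so sqrt: 3*((x + 3) + 8) = 39 or -39.
Step 2. [3*((x + 3) + 8) = 39 or -39] LHS = 3·(…); ÷3 both sides. So div: (x + 3) + 8 = 13 or -13.
Step 3. [(x + 3) + 8 = 13 or -13] peel the +8: subtract 8 from each side, so sub: x + 3 = 5 or -21.
Step 4. [x + 3 = 5 or -21] the outer +3 inverts by subtracting 3. So sub: x = 2 or -24.

Answer: x ∈ {-24, 2}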